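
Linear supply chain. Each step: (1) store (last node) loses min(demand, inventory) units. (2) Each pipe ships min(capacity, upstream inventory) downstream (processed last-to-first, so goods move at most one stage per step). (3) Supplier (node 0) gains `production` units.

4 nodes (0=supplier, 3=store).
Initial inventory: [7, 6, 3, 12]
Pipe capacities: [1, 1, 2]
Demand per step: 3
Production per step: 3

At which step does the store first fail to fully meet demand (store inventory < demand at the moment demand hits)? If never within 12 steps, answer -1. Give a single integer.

Step 1: demand=3,sold=3 ship[2->3]=2 ship[1->2]=1 ship[0->1]=1 prod=3 -> [9 6 2 11]
Step 2: demand=3,sold=3 ship[2->3]=2 ship[1->2]=1 ship[0->1]=1 prod=3 -> [11 6 1 10]
Step 3: demand=3,sold=3 ship[2->3]=1 ship[1->2]=1 ship[0->1]=1 prod=3 -> [13 6 1 8]
Step 4: demand=3,sold=3 ship[2->3]=1 ship[1->2]=1 ship[0->1]=1 prod=3 -> [15 6 1 6]
Step 5: demand=3,sold=3 ship[2->3]=1 ship[1->2]=1 ship[0->1]=1 prod=3 -> [17 6 1 4]
Step 6: demand=3,sold=3 ship[2->3]=1 ship[1->2]=1 ship[0->1]=1 prod=3 -> [19 6 1 2]
Step 7: demand=3,sold=2 ship[2->3]=1 ship[1->2]=1 ship[0->1]=1 prod=3 -> [21 6 1 1]
Step 8: demand=3,sold=1 ship[2->3]=1 ship[1->2]=1 ship[0->1]=1 prod=3 -> [23 6 1 1]
Step 9: demand=3,sold=1 ship[2->3]=1 ship[1->2]=1 ship[0->1]=1 prod=3 -> [25 6 1 1]
Step 10: demand=3,sold=1 ship[2->3]=1 ship[1->2]=1 ship[0->1]=1 prod=3 -> [27 6 1 1]
Step 11: demand=3,sold=1 ship[2->3]=1 ship[1->2]=1 ship[0->1]=1 prod=3 -> [29 6 1 1]
Step 12: demand=3,sold=1 ship[2->3]=1 ship[1->2]=1 ship[0->1]=1 prod=3 -> [31 6 1 1]
First stockout at step 7

7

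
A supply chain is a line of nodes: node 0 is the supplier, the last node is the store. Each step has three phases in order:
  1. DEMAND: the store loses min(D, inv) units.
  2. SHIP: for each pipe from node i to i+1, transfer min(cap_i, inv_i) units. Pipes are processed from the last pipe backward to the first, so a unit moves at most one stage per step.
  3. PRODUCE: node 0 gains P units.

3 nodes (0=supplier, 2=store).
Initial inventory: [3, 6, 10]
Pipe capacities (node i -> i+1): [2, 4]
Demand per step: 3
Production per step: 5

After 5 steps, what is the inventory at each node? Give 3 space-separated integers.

Step 1: demand=3,sold=3 ship[1->2]=4 ship[0->1]=2 prod=5 -> inv=[6 4 11]
Step 2: demand=3,sold=3 ship[1->2]=4 ship[0->1]=2 prod=5 -> inv=[9 2 12]
Step 3: demand=3,sold=3 ship[1->2]=2 ship[0->1]=2 prod=5 -> inv=[12 2 11]
Step 4: demand=3,sold=3 ship[1->2]=2 ship[0->1]=2 prod=5 -> inv=[15 2 10]
Step 5: demand=3,sold=3 ship[1->2]=2 ship[0->1]=2 prod=5 -> inv=[18 2 9]

18 2 9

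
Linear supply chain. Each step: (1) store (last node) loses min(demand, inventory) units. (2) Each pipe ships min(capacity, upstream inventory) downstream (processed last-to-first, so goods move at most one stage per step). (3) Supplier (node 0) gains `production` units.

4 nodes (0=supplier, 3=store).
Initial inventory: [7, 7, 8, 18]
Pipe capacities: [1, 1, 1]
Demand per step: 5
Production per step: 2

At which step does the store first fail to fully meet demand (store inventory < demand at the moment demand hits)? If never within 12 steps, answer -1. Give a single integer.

Step 1: demand=5,sold=5 ship[2->3]=1 ship[1->2]=1 ship[0->1]=1 prod=2 -> [8 7 8 14]
Step 2: demand=5,sold=5 ship[2->3]=1 ship[1->2]=1 ship[0->1]=1 prod=2 -> [9 7 8 10]
Step 3: demand=5,sold=5 ship[2->3]=1 ship[1->2]=1 ship[0->1]=1 prod=2 -> [10 7 8 6]
Step 4: demand=5,sold=5 ship[2->3]=1 ship[1->2]=1 ship[0->1]=1 prod=2 -> [11 7 8 2]
Step 5: demand=5,sold=2 ship[2->3]=1 ship[1->2]=1 ship[0->1]=1 prod=2 -> [12 7 8 1]
Step 6: demand=5,sold=1 ship[2->3]=1 ship[1->2]=1 ship[0->1]=1 prod=2 -> [13 7 8 1]
Step 7: demand=5,sold=1 ship[2->3]=1 ship[1->2]=1 ship[0->1]=1 prod=2 -> [14 7 8 1]
Step 8: demand=5,sold=1 ship[2->3]=1 ship[1->2]=1 ship[0->1]=1 prod=2 -> [15 7 8 1]
Step 9: demand=5,sold=1 ship[2->3]=1 ship[1->2]=1 ship[0->1]=1 prod=2 -> [16 7 8 1]
Step 10: demand=5,sold=1 ship[2->3]=1 ship[1->2]=1 ship[0->1]=1 prod=2 -> [17 7 8 1]
Step 11: demand=5,sold=1 ship[2->3]=1 ship[1->2]=1 ship[0->1]=1 prod=2 -> [18 7 8 1]
Step 12: demand=5,sold=1 ship[2->3]=1 ship[1->2]=1 ship[0->1]=1 prod=2 -> [19 7 8 1]
First stockout at step 5

5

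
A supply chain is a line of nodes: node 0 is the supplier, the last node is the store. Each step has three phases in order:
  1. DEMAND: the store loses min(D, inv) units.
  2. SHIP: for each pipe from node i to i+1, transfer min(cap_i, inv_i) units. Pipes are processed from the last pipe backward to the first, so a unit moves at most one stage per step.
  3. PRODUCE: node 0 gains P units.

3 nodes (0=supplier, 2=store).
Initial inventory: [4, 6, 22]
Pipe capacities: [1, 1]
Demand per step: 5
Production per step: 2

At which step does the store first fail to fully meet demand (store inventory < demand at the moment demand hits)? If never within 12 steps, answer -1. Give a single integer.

Step 1: demand=5,sold=5 ship[1->2]=1 ship[0->1]=1 prod=2 -> [5 6 18]
Step 2: demand=5,sold=5 ship[1->2]=1 ship[0->1]=1 prod=2 -> [6 6 14]
Step 3: demand=5,sold=5 ship[1->2]=1 ship[0->1]=1 prod=2 -> [7 6 10]
Step 4: demand=5,sold=5 ship[1->2]=1 ship[0->1]=1 prod=2 -> [8 6 6]
Step 5: demand=5,sold=5 ship[1->2]=1 ship[0->1]=1 prod=2 -> [9 6 2]
Step 6: demand=5,sold=2 ship[1->2]=1 ship[0->1]=1 prod=2 -> [10 6 1]
Step 7: demand=5,sold=1 ship[1->2]=1 ship[0->1]=1 prod=2 -> [11 6 1]
Step 8: demand=5,sold=1 ship[1->2]=1 ship[0->1]=1 prod=2 -> [12 6 1]
Step 9: demand=5,sold=1 ship[1->2]=1 ship[0->1]=1 prod=2 -> [13 6 1]
Step 10: demand=5,sold=1 ship[1->2]=1 ship[0->1]=1 prod=2 -> [14 6 1]
Step 11: demand=5,sold=1 ship[1->2]=1 ship[0->1]=1 prod=2 -> [15 6 1]
Step 12: demand=5,sold=1 ship[1->2]=1 ship[0->1]=1 prod=2 -> [16 6 1]
First stockout at step 6

6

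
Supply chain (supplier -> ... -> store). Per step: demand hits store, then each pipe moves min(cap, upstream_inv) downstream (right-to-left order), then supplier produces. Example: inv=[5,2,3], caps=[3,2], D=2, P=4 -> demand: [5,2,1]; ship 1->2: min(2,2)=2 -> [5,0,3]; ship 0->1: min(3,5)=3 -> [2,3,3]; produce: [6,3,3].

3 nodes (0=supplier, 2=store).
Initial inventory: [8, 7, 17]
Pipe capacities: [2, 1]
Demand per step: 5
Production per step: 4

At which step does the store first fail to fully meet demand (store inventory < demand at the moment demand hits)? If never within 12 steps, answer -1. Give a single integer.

Step 1: demand=5,sold=5 ship[1->2]=1 ship[0->1]=2 prod=4 -> [10 8 13]
Step 2: demand=5,sold=5 ship[1->2]=1 ship[0->1]=2 prod=4 -> [12 9 9]
Step 3: demand=5,sold=5 ship[1->2]=1 ship[0->1]=2 prod=4 -> [14 10 5]
Step 4: demand=5,sold=5 ship[1->2]=1 ship[0->1]=2 prod=4 -> [16 11 1]
Step 5: demand=5,sold=1 ship[1->2]=1 ship[0->1]=2 prod=4 -> [18 12 1]
Step 6: demand=5,sold=1 ship[1->2]=1 ship[0->1]=2 prod=4 -> [20 13 1]
Step 7: demand=5,sold=1 ship[1->2]=1 ship[0->1]=2 prod=4 -> [22 14 1]
Step 8: demand=5,sold=1 ship[1->2]=1 ship[0->1]=2 prod=4 -> [24 15 1]
Step 9: demand=5,sold=1 ship[1->2]=1 ship[0->1]=2 prod=4 -> [26 16 1]
Step 10: demand=5,sold=1 ship[1->2]=1 ship[0->1]=2 prod=4 -> [28 17 1]
Step 11: demand=5,sold=1 ship[1->2]=1 ship[0->1]=2 prod=4 -> [30 18 1]
Step 12: demand=5,sold=1 ship[1->2]=1 ship[0->1]=2 prod=4 -> [32 19 1]
First stockout at step 5

5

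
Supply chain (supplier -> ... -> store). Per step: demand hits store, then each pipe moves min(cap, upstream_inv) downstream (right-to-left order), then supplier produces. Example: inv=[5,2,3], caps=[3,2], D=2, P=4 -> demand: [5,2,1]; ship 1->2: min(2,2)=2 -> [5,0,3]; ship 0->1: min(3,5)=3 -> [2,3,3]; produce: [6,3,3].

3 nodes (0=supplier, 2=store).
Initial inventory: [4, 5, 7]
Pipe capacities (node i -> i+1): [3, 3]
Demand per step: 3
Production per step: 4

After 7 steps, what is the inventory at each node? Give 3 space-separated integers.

Step 1: demand=3,sold=3 ship[1->2]=3 ship[0->1]=3 prod=4 -> inv=[5 5 7]
Step 2: demand=3,sold=3 ship[1->2]=3 ship[0->1]=3 prod=4 -> inv=[6 5 7]
Step 3: demand=3,sold=3 ship[1->2]=3 ship[0->1]=3 prod=4 -> inv=[7 5 7]
Step 4: demand=3,sold=3 ship[1->2]=3 ship[0->1]=3 prod=4 -> inv=[8 5 7]
Step 5: demand=3,sold=3 ship[1->2]=3 ship[0->1]=3 prod=4 -> inv=[9 5 7]
Step 6: demand=3,sold=3 ship[1->2]=3 ship[0->1]=3 prod=4 -> inv=[10 5 7]
Step 7: demand=3,sold=3 ship[1->2]=3 ship[0->1]=3 prod=4 -> inv=[11 5 7]

11 5 7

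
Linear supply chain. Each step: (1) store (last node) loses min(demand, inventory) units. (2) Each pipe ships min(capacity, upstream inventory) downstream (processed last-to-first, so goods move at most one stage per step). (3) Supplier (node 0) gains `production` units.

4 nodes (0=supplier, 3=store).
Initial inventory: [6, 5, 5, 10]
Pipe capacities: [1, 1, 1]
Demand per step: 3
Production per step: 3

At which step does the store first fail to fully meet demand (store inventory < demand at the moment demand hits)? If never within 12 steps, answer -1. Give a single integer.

Step 1: demand=3,sold=3 ship[2->3]=1 ship[1->2]=1 ship[0->1]=1 prod=3 -> [8 5 5 8]
Step 2: demand=3,sold=3 ship[2->3]=1 ship[1->2]=1 ship[0->1]=1 prod=3 -> [10 5 5 6]
Step 3: demand=3,sold=3 ship[2->3]=1 ship[1->2]=1 ship[0->1]=1 prod=3 -> [12 5 5 4]
Step 4: demand=3,sold=3 ship[2->3]=1 ship[1->2]=1 ship[0->1]=1 prod=3 -> [14 5 5 2]
Step 5: demand=3,sold=2 ship[2->3]=1 ship[1->2]=1 ship[0->1]=1 prod=3 -> [16 5 5 1]
Step 6: demand=3,sold=1 ship[2->3]=1 ship[1->2]=1 ship[0->1]=1 prod=3 -> [18 5 5 1]
Step 7: demand=3,sold=1 ship[2->3]=1 ship[1->2]=1 ship[0->1]=1 prod=3 -> [20 5 5 1]
Step 8: demand=3,sold=1 ship[2->3]=1 ship[1->2]=1 ship[0->1]=1 prod=3 -> [22 5 5 1]
Step 9: demand=3,sold=1 ship[2->3]=1 ship[1->2]=1 ship[0->1]=1 prod=3 -> [24 5 5 1]
Step 10: demand=3,sold=1 ship[2->3]=1 ship[1->2]=1 ship[0->1]=1 prod=3 -> [26 5 5 1]
Step 11: demand=3,sold=1 ship[2->3]=1 ship[1->2]=1 ship[0->1]=1 prod=3 -> [28 5 5 1]
Step 12: demand=3,sold=1 ship[2->3]=1 ship[1->2]=1 ship[0->1]=1 prod=3 -> [30 5 5 1]
First stockout at step 5

5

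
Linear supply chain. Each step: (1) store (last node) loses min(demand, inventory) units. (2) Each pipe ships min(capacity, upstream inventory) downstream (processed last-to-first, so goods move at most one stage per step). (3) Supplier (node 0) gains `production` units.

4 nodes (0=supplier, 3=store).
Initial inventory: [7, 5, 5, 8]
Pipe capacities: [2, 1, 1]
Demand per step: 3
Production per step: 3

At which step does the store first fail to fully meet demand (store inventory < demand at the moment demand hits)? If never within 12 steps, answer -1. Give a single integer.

Step 1: demand=3,sold=3 ship[2->3]=1 ship[1->2]=1 ship[0->1]=2 prod=3 -> [8 6 5 6]
Step 2: demand=3,sold=3 ship[2->3]=1 ship[1->2]=1 ship[0->1]=2 prod=3 -> [9 7 5 4]
Step 3: demand=3,sold=3 ship[2->3]=1 ship[1->2]=1 ship[0->1]=2 prod=3 -> [10 8 5 2]
Step 4: demand=3,sold=2 ship[2->3]=1 ship[1->2]=1 ship[0->1]=2 prod=3 -> [11 9 5 1]
Step 5: demand=3,sold=1 ship[2->3]=1 ship[1->2]=1 ship[0->1]=2 prod=3 -> [12 10 5 1]
Step 6: demand=3,sold=1 ship[2->3]=1 ship[1->2]=1 ship[0->1]=2 prod=3 -> [13 11 5 1]
Step 7: demand=3,sold=1 ship[2->3]=1 ship[1->2]=1 ship[0->1]=2 prod=3 -> [14 12 5 1]
Step 8: demand=3,sold=1 ship[2->3]=1 ship[1->2]=1 ship[0->1]=2 prod=3 -> [15 13 5 1]
Step 9: demand=3,sold=1 ship[2->3]=1 ship[1->2]=1 ship[0->1]=2 prod=3 -> [16 14 5 1]
Step 10: demand=3,sold=1 ship[2->3]=1 ship[1->2]=1 ship[0->1]=2 prod=3 -> [17 15 5 1]
Step 11: demand=3,sold=1 ship[2->3]=1 ship[1->2]=1 ship[0->1]=2 prod=3 -> [18 16 5 1]
Step 12: demand=3,sold=1 ship[2->3]=1 ship[1->2]=1 ship[0->1]=2 prod=3 -> [19 17 5 1]
First stockout at step 4

4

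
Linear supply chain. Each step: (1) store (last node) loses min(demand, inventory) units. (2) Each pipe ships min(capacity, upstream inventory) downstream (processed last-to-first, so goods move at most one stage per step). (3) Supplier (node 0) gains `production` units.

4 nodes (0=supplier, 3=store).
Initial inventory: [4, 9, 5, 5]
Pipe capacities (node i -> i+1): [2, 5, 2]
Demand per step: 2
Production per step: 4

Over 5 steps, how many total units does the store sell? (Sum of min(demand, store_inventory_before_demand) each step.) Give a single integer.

Step 1: sold=2 (running total=2) -> [6 6 8 5]
Step 2: sold=2 (running total=4) -> [8 3 11 5]
Step 3: sold=2 (running total=6) -> [10 2 12 5]
Step 4: sold=2 (running total=8) -> [12 2 12 5]
Step 5: sold=2 (running total=10) -> [14 2 12 5]

Answer: 10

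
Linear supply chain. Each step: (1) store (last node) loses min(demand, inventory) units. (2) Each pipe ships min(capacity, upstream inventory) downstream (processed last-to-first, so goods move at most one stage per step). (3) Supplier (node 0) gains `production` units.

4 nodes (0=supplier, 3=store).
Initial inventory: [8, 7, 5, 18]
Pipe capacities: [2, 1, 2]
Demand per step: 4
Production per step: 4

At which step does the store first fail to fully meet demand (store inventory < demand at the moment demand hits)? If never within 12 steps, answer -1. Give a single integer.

Step 1: demand=4,sold=4 ship[2->3]=2 ship[1->2]=1 ship[0->1]=2 prod=4 -> [10 8 4 16]
Step 2: demand=4,sold=4 ship[2->3]=2 ship[1->2]=1 ship[0->1]=2 prod=4 -> [12 9 3 14]
Step 3: demand=4,sold=4 ship[2->3]=2 ship[1->2]=1 ship[0->1]=2 prod=4 -> [14 10 2 12]
Step 4: demand=4,sold=4 ship[2->3]=2 ship[1->2]=1 ship[0->1]=2 prod=4 -> [16 11 1 10]
Step 5: demand=4,sold=4 ship[2->3]=1 ship[1->2]=1 ship[0->1]=2 prod=4 -> [18 12 1 7]
Step 6: demand=4,sold=4 ship[2->3]=1 ship[1->2]=1 ship[0->1]=2 prod=4 -> [20 13 1 4]
Step 7: demand=4,sold=4 ship[2->3]=1 ship[1->2]=1 ship[0->1]=2 prod=4 -> [22 14 1 1]
Step 8: demand=4,sold=1 ship[2->3]=1 ship[1->2]=1 ship[0->1]=2 prod=4 -> [24 15 1 1]
Step 9: demand=4,sold=1 ship[2->3]=1 ship[1->2]=1 ship[0->1]=2 prod=4 -> [26 16 1 1]
Step 10: demand=4,sold=1 ship[2->3]=1 ship[1->2]=1 ship[0->1]=2 prod=4 -> [28 17 1 1]
Step 11: demand=4,sold=1 ship[2->3]=1 ship[1->2]=1 ship[0->1]=2 prod=4 -> [30 18 1 1]
Step 12: demand=4,sold=1 ship[2->3]=1 ship[1->2]=1 ship[0->1]=2 prod=4 -> [32 19 1 1]
First stockout at step 8

8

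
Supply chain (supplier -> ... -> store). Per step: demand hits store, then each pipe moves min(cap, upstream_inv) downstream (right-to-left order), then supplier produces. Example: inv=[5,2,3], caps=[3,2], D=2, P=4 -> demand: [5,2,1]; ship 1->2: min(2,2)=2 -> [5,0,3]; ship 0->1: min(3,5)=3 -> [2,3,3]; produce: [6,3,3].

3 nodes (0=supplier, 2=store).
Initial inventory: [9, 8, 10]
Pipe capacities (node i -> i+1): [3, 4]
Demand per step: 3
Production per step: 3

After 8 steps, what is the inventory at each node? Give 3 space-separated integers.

Step 1: demand=3,sold=3 ship[1->2]=4 ship[0->1]=3 prod=3 -> inv=[9 7 11]
Step 2: demand=3,sold=3 ship[1->2]=4 ship[0->1]=3 prod=3 -> inv=[9 6 12]
Step 3: demand=3,sold=3 ship[1->2]=4 ship[0->1]=3 prod=3 -> inv=[9 5 13]
Step 4: demand=3,sold=3 ship[1->2]=4 ship[0->1]=3 prod=3 -> inv=[9 4 14]
Step 5: demand=3,sold=3 ship[1->2]=4 ship[0->1]=3 prod=3 -> inv=[9 3 15]
Step 6: demand=3,sold=3 ship[1->2]=3 ship[0->1]=3 prod=3 -> inv=[9 3 15]
Step 7: demand=3,sold=3 ship[1->2]=3 ship[0->1]=3 prod=3 -> inv=[9 3 15]
Step 8: demand=3,sold=3 ship[1->2]=3 ship[0->1]=3 prod=3 -> inv=[9 3 15]

9 3 15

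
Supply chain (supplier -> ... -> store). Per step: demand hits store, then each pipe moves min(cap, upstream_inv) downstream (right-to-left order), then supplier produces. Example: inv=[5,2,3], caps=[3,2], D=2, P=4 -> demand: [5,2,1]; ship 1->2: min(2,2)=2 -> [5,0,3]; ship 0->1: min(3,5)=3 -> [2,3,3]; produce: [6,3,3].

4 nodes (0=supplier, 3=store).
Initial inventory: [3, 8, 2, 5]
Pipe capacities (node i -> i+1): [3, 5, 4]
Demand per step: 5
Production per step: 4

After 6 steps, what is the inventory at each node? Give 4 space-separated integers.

Step 1: demand=5,sold=5 ship[2->3]=2 ship[1->2]=5 ship[0->1]=3 prod=4 -> inv=[4 6 5 2]
Step 2: demand=5,sold=2 ship[2->3]=4 ship[1->2]=5 ship[0->1]=3 prod=4 -> inv=[5 4 6 4]
Step 3: demand=5,sold=4 ship[2->3]=4 ship[1->2]=4 ship[0->1]=3 prod=4 -> inv=[6 3 6 4]
Step 4: demand=5,sold=4 ship[2->3]=4 ship[1->2]=3 ship[0->1]=3 prod=4 -> inv=[7 3 5 4]
Step 5: demand=5,sold=4 ship[2->3]=4 ship[1->2]=3 ship[0->1]=3 prod=4 -> inv=[8 3 4 4]
Step 6: demand=5,sold=4 ship[2->3]=4 ship[1->2]=3 ship[0->1]=3 prod=4 -> inv=[9 3 3 4]

9 3 3 4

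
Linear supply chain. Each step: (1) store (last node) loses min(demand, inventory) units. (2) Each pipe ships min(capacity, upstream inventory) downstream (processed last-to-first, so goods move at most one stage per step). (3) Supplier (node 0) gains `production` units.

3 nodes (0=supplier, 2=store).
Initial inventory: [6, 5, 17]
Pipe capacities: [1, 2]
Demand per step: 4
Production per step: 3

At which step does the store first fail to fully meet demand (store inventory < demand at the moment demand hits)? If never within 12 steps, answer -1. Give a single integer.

Step 1: demand=4,sold=4 ship[1->2]=2 ship[0->1]=1 prod=3 -> [8 4 15]
Step 2: demand=4,sold=4 ship[1->2]=2 ship[0->1]=1 prod=3 -> [10 3 13]
Step 3: demand=4,sold=4 ship[1->2]=2 ship[0->1]=1 prod=3 -> [12 2 11]
Step 4: demand=4,sold=4 ship[1->2]=2 ship[0->1]=1 prod=3 -> [14 1 9]
Step 5: demand=4,sold=4 ship[1->2]=1 ship[0->1]=1 prod=3 -> [16 1 6]
Step 6: demand=4,sold=4 ship[1->2]=1 ship[0->1]=1 prod=3 -> [18 1 3]
Step 7: demand=4,sold=3 ship[1->2]=1 ship[0->1]=1 prod=3 -> [20 1 1]
Step 8: demand=4,sold=1 ship[1->2]=1 ship[0->1]=1 prod=3 -> [22 1 1]
Step 9: demand=4,sold=1 ship[1->2]=1 ship[0->1]=1 prod=3 -> [24 1 1]
Step 10: demand=4,sold=1 ship[1->2]=1 ship[0->1]=1 prod=3 -> [26 1 1]
Step 11: demand=4,sold=1 ship[1->2]=1 ship[0->1]=1 prod=3 -> [28 1 1]
Step 12: demand=4,sold=1 ship[1->2]=1 ship[0->1]=1 prod=3 -> [30 1 1]
First stockout at step 7

7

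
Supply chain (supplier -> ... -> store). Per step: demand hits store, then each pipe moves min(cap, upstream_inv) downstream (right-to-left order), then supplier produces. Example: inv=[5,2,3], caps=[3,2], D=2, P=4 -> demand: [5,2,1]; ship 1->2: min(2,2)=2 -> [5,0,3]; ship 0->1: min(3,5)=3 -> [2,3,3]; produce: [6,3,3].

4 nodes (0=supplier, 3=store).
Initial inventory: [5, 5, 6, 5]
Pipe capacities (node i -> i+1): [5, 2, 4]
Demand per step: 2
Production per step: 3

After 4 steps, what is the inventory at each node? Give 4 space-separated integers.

Step 1: demand=2,sold=2 ship[2->3]=4 ship[1->2]=2 ship[0->1]=5 prod=3 -> inv=[3 8 4 7]
Step 2: demand=2,sold=2 ship[2->3]=4 ship[1->2]=2 ship[0->1]=3 prod=3 -> inv=[3 9 2 9]
Step 3: demand=2,sold=2 ship[2->3]=2 ship[1->2]=2 ship[0->1]=3 prod=3 -> inv=[3 10 2 9]
Step 4: demand=2,sold=2 ship[2->3]=2 ship[1->2]=2 ship[0->1]=3 prod=3 -> inv=[3 11 2 9]

3 11 2 9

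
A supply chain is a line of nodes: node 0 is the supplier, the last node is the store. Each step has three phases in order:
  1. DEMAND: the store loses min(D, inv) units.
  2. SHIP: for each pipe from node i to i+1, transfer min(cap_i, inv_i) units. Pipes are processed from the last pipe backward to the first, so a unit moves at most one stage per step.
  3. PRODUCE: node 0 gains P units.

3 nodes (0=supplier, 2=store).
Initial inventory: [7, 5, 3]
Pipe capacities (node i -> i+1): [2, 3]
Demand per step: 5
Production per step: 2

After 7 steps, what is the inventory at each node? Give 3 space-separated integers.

Step 1: demand=5,sold=3 ship[1->2]=3 ship[0->1]=2 prod=2 -> inv=[7 4 3]
Step 2: demand=5,sold=3 ship[1->2]=3 ship[0->1]=2 prod=2 -> inv=[7 3 3]
Step 3: demand=5,sold=3 ship[1->2]=3 ship[0->1]=2 prod=2 -> inv=[7 2 3]
Step 4: demand=5,sold=3 ship[1->2]=2 ship[0->1]=2 prod=2 -> inv=[7 2 2]
Step 5: demand=5,sold=2 ship[1->2]=2 ship[0->1]=2 prod=2 -> inv=[7 2 2]
Step 6: demand=5,sold=2 ship[1->2]=2 ship[0->1]=2 prod=2 -> inv=[7 2 2]
Step 7: demand=5,sold=2 ship[1->2]=2 ship[0->1]=2 prod=2 -> inv=[7 2 2]

7 2 2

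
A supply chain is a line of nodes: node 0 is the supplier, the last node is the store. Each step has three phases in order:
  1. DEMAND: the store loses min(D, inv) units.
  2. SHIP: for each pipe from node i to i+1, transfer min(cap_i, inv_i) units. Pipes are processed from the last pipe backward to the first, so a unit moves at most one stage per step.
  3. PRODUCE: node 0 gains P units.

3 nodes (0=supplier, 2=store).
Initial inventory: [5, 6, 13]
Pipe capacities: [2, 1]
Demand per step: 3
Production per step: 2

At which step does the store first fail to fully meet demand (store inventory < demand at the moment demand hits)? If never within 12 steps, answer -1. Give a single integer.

Step 1: demand=3,sold=3 ship[1->2]=1 ship[0->1]=2 prod=2 -> [5 7 11]
Step 2: demand=3,sold=3 ship[1->2]=1 ship[0->1]=2 prod=2 -> [5 8 9]
Step 3: demand=3,sold=3 ship[1->2]=1 ship[0->1]=2 prod=2 -> [5 9 7]
Step 4: demand=3,sold=3 ship[1->2]=1 ship[0->1]=2 prod=2 -> [5 10 5]
Step 5: demand=3,sold=3 ship[1->2]=1 ship[0->1]=2 prod=2 -> [5 11 3]
Step 6: demand=3,sold=3 ship[1->2]=1 ship[0->1]=2 prod=2 -> [5 12 1]
Step 7: demand=3,sold=1 ship[1->2]=1 ship[0->1]=2 prod=2 -> [5 13 1]
Step 8: demand=3,sold=1 ship[1->2]=1 ship[0->1]=2 prod=2 -> [5 14 1]
Step 9: demand=3,sold=1 ship[1->2]=1 ship[0->1]=2 prod=2 -> [5 15 1]
Step 10: demand=3,sold=1 ship[1->2]=1 ship[0->1]=2 prod=2 -> [5 16 1]
Step 11: demand=3,sold=1 ship[1->2]=1 ship[0->1]=2 prod=2 -> [5 17 1]
Step 12: demand=3,sold=1 ship[1->2]=1 ship[0->1]=2 prod=2 -> [5 18 1]
First stockout at step 7

7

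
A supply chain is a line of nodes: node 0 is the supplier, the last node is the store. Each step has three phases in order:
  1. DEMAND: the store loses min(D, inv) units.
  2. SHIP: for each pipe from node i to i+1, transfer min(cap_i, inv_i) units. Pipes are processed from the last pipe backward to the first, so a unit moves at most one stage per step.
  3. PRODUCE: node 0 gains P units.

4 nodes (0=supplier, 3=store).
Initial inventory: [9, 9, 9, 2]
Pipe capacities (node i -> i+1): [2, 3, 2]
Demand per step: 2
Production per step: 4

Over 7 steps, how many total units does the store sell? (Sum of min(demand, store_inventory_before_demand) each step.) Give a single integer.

Step 1: sold=2 (running total=2) -> [11 8 10 2]
Step 2: sold=2 (running total=4) -> [13 7 11 2]
Step 3: sold=2 (running total=6) -> [15 6 12 2]
Step 4: sold=2 (running total=8) -> [17 5 13 2]
Step 5: sold=2 (running total=10) -> [19 4 14 2]
Step 6: sold=2 (running total=12) -> [21 3 15 2]
Step 7: sold=2 (running total=14) -> [23 2 16 2]

Answer: 14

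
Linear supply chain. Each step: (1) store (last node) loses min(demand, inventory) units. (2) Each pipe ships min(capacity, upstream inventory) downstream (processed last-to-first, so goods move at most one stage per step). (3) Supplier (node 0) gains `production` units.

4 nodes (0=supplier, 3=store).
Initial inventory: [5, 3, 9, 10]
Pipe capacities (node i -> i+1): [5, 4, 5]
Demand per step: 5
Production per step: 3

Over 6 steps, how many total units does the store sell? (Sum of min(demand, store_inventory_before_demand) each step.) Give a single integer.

Answer: 30

Derivation:
Step 1: sold=5 (running total=5) -> [3 5 7 10]
Step 2: sold=5 (running total=10) -> [3 4 6 10]
Step 3: sold=5 (running total=15) -> [3 3 5 10]
Step 4: sold=5 (running total=20) -> [3 3 3 10]
Step 5: sold=5 (running total=25) -> [3 3 3 8]
Step 6: sold=5 (running total=30) -> [3 3 3 6]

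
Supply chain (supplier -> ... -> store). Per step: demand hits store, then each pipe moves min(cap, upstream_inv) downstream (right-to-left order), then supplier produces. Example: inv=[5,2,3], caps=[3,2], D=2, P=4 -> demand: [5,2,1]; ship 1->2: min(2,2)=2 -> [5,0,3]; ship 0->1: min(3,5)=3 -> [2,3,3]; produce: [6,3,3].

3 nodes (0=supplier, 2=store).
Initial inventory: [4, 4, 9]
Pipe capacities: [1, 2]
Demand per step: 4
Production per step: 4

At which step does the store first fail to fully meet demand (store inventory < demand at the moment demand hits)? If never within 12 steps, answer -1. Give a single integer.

Step 1: demand=4,sold=4 ship[1->2]=2 ship[0->1]=1 prod=4 -> [7 3 7]
Step 2: demand=4,sold=4 ship[1->2]=2 ship[0->1]=1 prod=4 -> [10 2 5]
Step 3: demand=4,sold=4 ship[1->2]=2 ship[0->1]=1 prod=4 -> [13 1 3]
Step 4: demand=4,sold=3 ship[1->2]=1 ship[0->1]=1 prod=4 -> [16 1 1]
Step 5: demand=4,sold=1 ship[1->2]=1 ship[0->1]=1 prod=4 -> [19 1 1]
Step 6: demand=4,sold=1 ship[1->2]=1 ship[0->1]=1 prod=4 -> [22 1 1]
Step 7: demand=4,sold=1 ship[1->2]=1 ship[0->1]=1 prod=4 -> [25 1 1]
Step 8: demand=4,sold=1 ship[1->2]=1 ship[0->1]=1 prod=4 -> [28 1 1]
Step 9: demand=4,sold=1 ship[1->2]=1 ship[0->1]=1 prod=4 -> [31 1 1]
Step 10: demand=4,sold=1 ship[1->2]=1 ship[0->1]=1 prod=4 -> [34 1 1]
Step 11: demand=4,sold=1 ship[1->2]=1 ship[0->1]=1 prod=4 -> [37 1 1]
Step 12: demand=4,sold=1 ship[1->2]=1 ship[0->1]=1 prod=4 -> [40 1 1]
First stockout at step 4

4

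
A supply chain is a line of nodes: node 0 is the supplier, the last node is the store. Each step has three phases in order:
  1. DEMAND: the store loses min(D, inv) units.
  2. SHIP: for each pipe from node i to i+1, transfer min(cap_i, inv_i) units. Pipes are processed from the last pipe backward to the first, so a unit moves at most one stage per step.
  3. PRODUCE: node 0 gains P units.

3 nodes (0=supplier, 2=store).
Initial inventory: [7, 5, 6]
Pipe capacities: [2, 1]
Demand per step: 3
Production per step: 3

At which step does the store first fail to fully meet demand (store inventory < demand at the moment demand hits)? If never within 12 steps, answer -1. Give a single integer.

Step 1: demand=3,sold=3 ship[1->2]=1 ship[0->1]=2 prod=3 -> [8 6 4]
Step 2: demand=3,sold=3 ship[1->2]=1 ship[0->1]=2 prod=3 -> [9 7 2]
Step 3: demand=3,sold=2 ship[1->2]=1 ship[0->1]=2 prod=3 -> [10 8 1]
Step 4: demand=3,sold=1 ship[1->2]=1 ship[0->1]=2 prod=3 -> [11 9 1]
Step 5: demand=3,sold=1 ship[1->2]=1 ship[0->1]=2 prod=3 -> [12 10 1]
Step 6: demand=3,sold=1 ship[1->2]=1 ship[0->1]=2 prod=3 -> [13 11 1]
Step 7: demand=3,sold=1 ship[1->2]=1 ship[0->1]=2 prod=3 -> [14 12 1]
Step 8: demand=3,sold=1 ship[1->2]=1 ship[0->1]=2 prod=3 -> [15 13 1]
Step 9: demand=3,sold=1 ship[1->2]=1 ship[0->1]=2 prod=3 -> [16 14 1]
Step 10: demand=3,sold=1 ship[1->2]=1 ship[0->1]=2 prod=3 -> [17 15 1]
Step 11: demand=3,sold=1 ship[1->2]=1 ship[0->1]=2 prod=3 -> [18 16 1]
Step 12: demand=3,sold=1 ship[1->2]=1 ship[0->1]=2 prod=3 -> [19 17 1]
First stockout at step 3

3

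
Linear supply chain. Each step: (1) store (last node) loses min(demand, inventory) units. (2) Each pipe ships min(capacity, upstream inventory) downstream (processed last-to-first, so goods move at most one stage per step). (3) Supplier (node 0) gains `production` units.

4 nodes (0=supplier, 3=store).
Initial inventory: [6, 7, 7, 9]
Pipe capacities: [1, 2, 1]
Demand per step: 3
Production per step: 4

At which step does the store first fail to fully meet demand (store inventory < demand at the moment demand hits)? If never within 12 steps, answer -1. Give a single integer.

Step 1: demand=3,sold=3 ship[2->3]=1 ship[1->2]=2 ship[0->1]=1 prod=4 -> [9 6 8 7]
Step 2: demand=3,sold=3 ship[2->3]=1 ship[1->2]=2 ship[0->1]=1 prod=4 -> [12 5 9 5]
Step 3: demand=3,sold=3 ship[2->3]=1 ship[1->2]=2 ship[0->1]=1 prod=4 -> [15 4 10 3]
Step 4: demand=3,sold=3 ship[2->3]=1 ship[1->2]=2 ship[0->1]=1 prod=4 -> [18 3 11 1]
Step 5: demand=3,sold=1 ship[2->3]=1 ship[1->2]=2 ship[0->1]=1 prod=4 -> [21 2 12 1]
Step 6: demand=3,sold=1 ship[2->3]=1 ship[1->2]=2 ship[0->1]=1 prod=4 -> [24 1 13 1]
Step 7: demand=3,sold=1 ship[2->3]=1 ship[1->2]=1 ship[0->1]=1 prod=4 -> [27 1 13 1]
Step 8: demand=3,sold=1 ship[2->3]=1 ship[1->2]=1 ship[0->1]=1 prod=4 -> [30 1 13 1]
Step 9: demand=3,sold=1 ship[2->3]=1 ship[1->2]=1 ship[0->1]=1 prod=4 -> [33 1 13 1]
Step 10: demand=3,sold=1 ship[2->3]=1 ship[1->2]=1 ship[0->1]=1 prod=4 -> [36 1 13 1]
Step 11: demand=3,sold=1 ship[2->3]=1 ship[1->2]=1 ship[0->1]=1 prod=4 -> [39 1 13 1]
Step 12: demand=3,sold=1 ship[2->3]=1 ship[1->2]=1 ship[0->1]=1 prod=4 -> [42 1 13 1]
First stockout at step 5

5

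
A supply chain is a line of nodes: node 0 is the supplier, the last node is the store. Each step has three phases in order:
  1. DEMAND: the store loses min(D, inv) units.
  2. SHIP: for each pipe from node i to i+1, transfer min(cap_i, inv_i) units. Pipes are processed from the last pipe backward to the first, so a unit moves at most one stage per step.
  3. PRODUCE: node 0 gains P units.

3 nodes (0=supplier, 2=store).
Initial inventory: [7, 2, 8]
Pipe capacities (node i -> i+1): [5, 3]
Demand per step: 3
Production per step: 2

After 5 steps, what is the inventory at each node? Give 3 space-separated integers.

Step 1: demand=3,sold=3 ship[1->2]=2 ship[0->1]=5 prod=2 -> inv=[4 5 7]
Step 2: demand=3,sold=3 ship[1->2]=3 ship[0->1]=4 prod=2 -> inv=[2 6 7]
Step 3: demand=3,sold=3 ship[1->2]=3 ship[0->1]=2 prod=2 -> inv=[2 5 7]
Step 4: demand=3,sold=3 ship[1->2]=3 ship[0->1]=2 prod=2 -> inv=[2 4 7]
Step 5: demand=3,sold=3 ship[1->2]=3 ship[0->1]=2 prod=2 -> inv=[2 3 7]

2 3 7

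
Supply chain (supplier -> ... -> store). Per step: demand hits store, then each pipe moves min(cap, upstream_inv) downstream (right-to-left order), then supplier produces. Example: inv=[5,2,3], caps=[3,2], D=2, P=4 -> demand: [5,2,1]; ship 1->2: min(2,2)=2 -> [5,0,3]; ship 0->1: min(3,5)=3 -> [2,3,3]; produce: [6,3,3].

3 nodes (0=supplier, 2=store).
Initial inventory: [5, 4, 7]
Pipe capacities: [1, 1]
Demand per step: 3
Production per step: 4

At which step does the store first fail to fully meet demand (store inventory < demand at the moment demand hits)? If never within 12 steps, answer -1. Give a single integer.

Step 1: demand=3,sold=3 ship[1->2]=1 ship[0->1]=1 prod=4 -> [8 4 5]
Step 2: demand=3,sold=3 ship[1->2]=1 ship[0->1]=1 prod=4 -> [11 4 3]
Step 3: demand=3,sold=3 ship[1->2]=1 ship[0->1]=1 prod=4 -> [14 4 1]
Step 4: demand=3,sold=1 ship[1->2]=1 ship[0->1]=1 prod=4 -> [17 4 1]
Step 5: demand=3,sold=1 ship[1->2]=1 ship[0->1]=1 prod=4 -> [20 4 1]
Step 6: demand=3,sold=1 ship[1->2]=1 ship[0->1]=1 prod=4 -> [23 4 1]
Step 7: demand=3,sold=1 ship[1->2]=1 ship[0->1]=1 prod=4 -> [26 4 1]
Step 8: demand=3,sold=1 ship[1->2]=1 ship[0->1]=1 prod=4 -> [29 4 1]
Step 9: demand=3,sold=1 ship[1->2]=1 ship[0->1]=1 prod=4 -> [32 4 1]
Step 10: demand=3,sold=1 ship[1->2]=1 ship[0->1]=1 prod=4 -> [35 4 1]
Step 11: demand=3,sold=1 ship[1->2]=1 ship[0->1]=1 prod=4 -> [38 4 1]
Step 12: demand=3,sold=1 ship[1->2]=1 ship[0->1]=1 prod=4 -> [41 4 1]
First stockout at step 4

4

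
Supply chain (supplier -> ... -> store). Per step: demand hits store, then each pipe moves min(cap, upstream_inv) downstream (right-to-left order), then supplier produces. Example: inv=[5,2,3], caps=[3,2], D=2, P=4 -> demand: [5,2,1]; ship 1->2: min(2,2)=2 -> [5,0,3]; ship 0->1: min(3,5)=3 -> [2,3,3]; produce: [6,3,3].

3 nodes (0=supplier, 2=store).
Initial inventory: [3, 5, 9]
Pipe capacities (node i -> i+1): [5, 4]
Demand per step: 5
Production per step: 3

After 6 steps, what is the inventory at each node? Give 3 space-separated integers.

Step 1: demand=5,sold=5 ship[1->2]=4 ship[0->1]=3 prod=3 -> inv=[3 4 8]
Step 2: demand=5,sold=5 ship[1->2]=4 ship[0->1]=3 prod=3 -> inv=[3 3 7]
Step 3: demand=5,sold=5 ship[1->2]=3 ship[0->1]=3 prod=3 -> inv=[3 3 5]
Step 4: demand=5,sold=5 ship[1->2]=3 ship[0->1]=3 prod=3 -> inv=[3 3 3]
Step 5: demand=5,sold=3 ship[1->2]=3 ship[0->1]=3 prod=3 -> inv=[3 3 3]
Step 6: demand=5,sold=3 ship[1->2]=3 ship[0->1]=3 prod=3 -> inv=[3 3 3]

3 3 3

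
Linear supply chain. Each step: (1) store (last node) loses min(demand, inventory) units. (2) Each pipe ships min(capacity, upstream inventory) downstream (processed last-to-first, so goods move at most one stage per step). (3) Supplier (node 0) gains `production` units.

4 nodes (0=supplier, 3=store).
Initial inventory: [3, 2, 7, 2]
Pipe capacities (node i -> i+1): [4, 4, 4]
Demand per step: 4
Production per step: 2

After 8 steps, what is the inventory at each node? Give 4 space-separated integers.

Step 1: demand=4,sold=2 ship[2->3]=4 ship[1->2]=2 ship[0->1]=3 prod=2 -> inv=[2 3 5 4]
Step 2: demand=4,sold=4 ship[2->3]=4 ship[1->2]=3 ship[0->1]=2 prod=2 -> inv=[2 2 4 4]
Step 3: demand=4,sold=4 ship[2->3]=4 ship[1->2]=2 ship[0->1]=2 prod=2 -> inv=[2 2 2 4]
Step 4: demand=4,sold=4 ship[2->3]=2 ship[1->2]=2 ship[0->1]=2 prod=2 -> inv=[2 2 2 2]
Step 5: demand=4,sold=2 ship[2->3]=2 ship[1->2]=2 ship[0->1]=2 prod=2 -> inv=[2 2 2 2]
Step 6: demand=4,sold=2 ship[2->3]=2 ship[1->2]=2 ship[0->1]=2 prod=2 -> inv=[2 2 2 2]
Step 7: demand=4,sold=2 ship[2->3]=2 ship[1->2]=2 ship[0->1]=2 prod=2 -> inv=[2 2 2 2]
Step 8: demand=4,sold=2 ship[2->3]=2 ship[1->2]=2 ship[0->1]=2 prod=2 -> inv=[2 2 2 2]

2 2 2 2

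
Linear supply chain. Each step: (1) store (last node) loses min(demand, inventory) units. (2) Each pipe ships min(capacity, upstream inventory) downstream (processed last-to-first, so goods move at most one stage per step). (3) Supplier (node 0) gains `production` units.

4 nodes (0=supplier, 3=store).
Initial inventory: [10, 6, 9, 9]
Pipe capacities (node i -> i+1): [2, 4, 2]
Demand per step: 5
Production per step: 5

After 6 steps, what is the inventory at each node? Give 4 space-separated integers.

Step 1: demand=5,sold=5 ship[2->3]=2 ship[1->2]=4 ship[0->1]=2 prod=5 -> inv=[13 4 11 6]
Step 2: demand=5,sold=5 ship[2->3]=2 ship[1->2]=4 ship[0->1]=2 prod=5 -> inv=[16 2 13 3]
Step 3: demand=5,sold=3 ship[2->3]=2 ship[1->2]=2 ship[0->1]=2 prod=5 -> inv=[19 2 13 2]
Step 4: demand=5,sold=2 ship[2->3]=2 ship[1->2]=2 ship[0->1]=2 prod=5 -> inv=[22 2 13 2]
Step 5: demand=5,sold=2 ship[2->3]=2 ship[1->2]=2 ship[0->1]=2 prod=5 -> inv=[25 2 13 2]
Step 6: demand=5,sold=2 ship[2->3]=2 ship[1->2]=2 ship[0->1]=2 prod=5 -> inv=[28 2 13 2]

28 2 13 2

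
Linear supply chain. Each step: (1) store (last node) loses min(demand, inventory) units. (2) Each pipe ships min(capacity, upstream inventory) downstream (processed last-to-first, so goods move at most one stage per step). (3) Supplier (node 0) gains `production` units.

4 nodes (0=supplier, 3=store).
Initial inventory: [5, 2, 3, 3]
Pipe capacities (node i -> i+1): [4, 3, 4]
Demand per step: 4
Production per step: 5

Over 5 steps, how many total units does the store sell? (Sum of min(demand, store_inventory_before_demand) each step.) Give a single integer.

Answer: 14

Derivation:
Step 1: sold=3 (running total=3) -> [6 4 2 3]
Step 2: sold=3 (running total=6) -> [7 5 3 2]
Step 3: sold=2 (running total=8) -> [8 6 3 3]
Step 4: sold=3 (running total=11) -> [9 7 3 3]
Step 5: sold=3 (running total=14) -> [10 8 3 3]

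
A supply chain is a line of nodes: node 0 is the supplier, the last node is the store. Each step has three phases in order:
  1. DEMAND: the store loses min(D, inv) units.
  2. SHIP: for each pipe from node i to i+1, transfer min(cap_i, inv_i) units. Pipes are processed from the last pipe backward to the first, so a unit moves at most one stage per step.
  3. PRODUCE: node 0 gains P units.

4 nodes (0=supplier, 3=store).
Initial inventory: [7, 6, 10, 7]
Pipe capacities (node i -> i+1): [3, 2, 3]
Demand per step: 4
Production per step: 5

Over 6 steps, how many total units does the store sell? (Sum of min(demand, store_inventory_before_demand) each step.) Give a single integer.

Answer: 22

Derivation:
Step 1: sold=4 (running total=4) -> [9 7 9 6]
Step 2: sold=4 (running total=8) -> [11 8 8 5]
Step 3: sold=4 (running total=12) -> [13 9 7 4]
Step 4: sold=4 (running total=16) -> [15 10 6 3]
Step 5: sold=3 (running total=19) -> [17 11 5 3]
Step 6: sold=3 (running total=22) -> [19 12 4 3]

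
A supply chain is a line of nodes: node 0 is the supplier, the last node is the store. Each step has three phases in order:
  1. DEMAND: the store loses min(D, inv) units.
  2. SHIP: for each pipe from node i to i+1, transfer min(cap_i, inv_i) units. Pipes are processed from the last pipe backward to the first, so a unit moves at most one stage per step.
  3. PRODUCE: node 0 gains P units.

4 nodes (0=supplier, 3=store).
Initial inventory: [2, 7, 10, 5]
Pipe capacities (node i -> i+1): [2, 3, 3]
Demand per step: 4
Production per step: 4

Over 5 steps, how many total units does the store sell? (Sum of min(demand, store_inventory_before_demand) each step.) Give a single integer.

Answer: 17

Derivation:
Step 1: sold=4 (running total=4) -> [4 6 10 4]
Step 2: sold=4 (running total=8) -> [6 5 10 3]
Step 3: sold=3 (running total=11) -> [8 4 10 3]
Step 4: sold=3 (running total=14) -> [10 3 10 3]
Step 5: sold=3 (running total=17) -> [12 2 10 3]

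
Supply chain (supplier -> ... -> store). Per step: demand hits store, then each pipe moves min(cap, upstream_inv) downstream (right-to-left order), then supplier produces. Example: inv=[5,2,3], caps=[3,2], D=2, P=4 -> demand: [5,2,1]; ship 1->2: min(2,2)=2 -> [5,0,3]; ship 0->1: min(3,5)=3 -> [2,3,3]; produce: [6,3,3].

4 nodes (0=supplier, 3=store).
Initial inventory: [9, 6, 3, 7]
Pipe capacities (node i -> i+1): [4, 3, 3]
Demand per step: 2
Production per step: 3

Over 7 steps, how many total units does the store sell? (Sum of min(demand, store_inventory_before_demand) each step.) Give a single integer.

Step 1: sold=2 (running total=2) -> [8 7 3 8]
Step 2: sold=2 (running total=4) -> [7 8 3 9]
Step 3: sold=2 (running total=6) -> [6 9 3 10]
Step 4: sold=2 (running total=8) -> [5 10 3 11]
Step 5: sold=2 (running total=10) -> [4 11 3 12]
Step 6: sold=2 (running total=12) -> [3 12 3 13]
Step 7: sold=2 (running total=14) -> [3 12 3 14]

Answer: 14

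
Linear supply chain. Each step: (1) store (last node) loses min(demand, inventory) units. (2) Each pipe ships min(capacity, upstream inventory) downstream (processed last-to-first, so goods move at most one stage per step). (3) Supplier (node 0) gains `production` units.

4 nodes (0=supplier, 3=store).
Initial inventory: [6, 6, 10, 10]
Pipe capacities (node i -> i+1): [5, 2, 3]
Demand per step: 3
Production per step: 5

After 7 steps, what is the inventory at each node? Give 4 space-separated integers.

Step 1: demand=3,sold=3 ship[2->3]=3 ship[1->2]=2 ship[0->1]=5 prod=5 -> inv=[6 9 9 10]
Step 2: demand=3,sold=3 ship[2->3]=3 ship[1->2]=2 ship[0->1]=5 prod=5 -> inv=[6 12 8 10]
Step 3: demand=3,sold=3 ship[2->3]=3 ship[1->2]=2 ship[0->1]=5 prod=5 -> inv=[6 15 7 10]
Step 4: demand=3,sold=3 ship[2->3]=3 ship[1->2]=2 ship[0->1]=5 prod=5 -> inv=[6 18 6 10]
Step 5: demand=3,sold=3 ship[2->3]=3 ship[1->2]=2 ship[0->1]=5 prod=5 -> inv=[6 21 5 10]
Step 6: demand=3,sold=3 ship[2->3]=3 ship[1->2]=2 ship[0->1]=5 prod=5 -> inv=[6 24 4 10]
Step 7: demand=3,sold=3 ship[2->3]=3 ship[1->2]=2 ship[0->1]=5 prod=5 -> inv=[6 27 3 10]

6 27 3 10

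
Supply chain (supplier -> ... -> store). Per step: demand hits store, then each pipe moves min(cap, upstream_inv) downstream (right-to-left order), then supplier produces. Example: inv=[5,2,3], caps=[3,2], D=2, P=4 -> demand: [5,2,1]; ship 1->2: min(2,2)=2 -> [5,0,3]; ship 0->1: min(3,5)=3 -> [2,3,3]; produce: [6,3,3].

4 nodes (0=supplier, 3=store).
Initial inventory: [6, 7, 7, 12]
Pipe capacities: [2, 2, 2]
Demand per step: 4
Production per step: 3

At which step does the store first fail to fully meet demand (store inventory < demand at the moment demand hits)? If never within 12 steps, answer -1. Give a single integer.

Step 1: demand=4,sold=4 ship[2->3]=2 ship[1->2]=2 ship[0->1]=2 prod=3 -> [7 7 7 10]
Step 2: demand=4,sold=4 ship[2->3]=2 ship[1->2]=2 ship[0->1]=2 prod=3 -> [8 7 7 8]
Step 3: demand=4,sold=4 ship[2->3]=2 ship[1->2]=2 ship[0->1]=2 prod=3 -> [9 7 7 6]
Step 4: demand=4,sold=4 ship[2->3]=2 ship[1->2]=2 ship[0->1]=2 prod=3 -> [10 7 7 4]
Step 5: demand=4,sold=4 ship[2->3]=2 ship[1->2]=2 ship[0->1]=2 prod=3 -> [11 7 7 2]
Step 6: demand=4,sold=2 ship[2->3]=2 ship[1->2]=2 ship[0->1]=2 prod=3 -> [12 7 7 2]
Step 7: demand=4,sold=2 ship[2->3]=2 ship[1->2]=2 ship[0->1]=2 prod=3 -> [13 7 7 2]
Step 8: demand=4,sold=2 ship[2->3]=2 ship[1->2]=2 ship[0->1]=2 prod=3 -> [14 7 7 2]
Step 9: demand=4,sold=2 ship[2->3]=2 ship[1->2]=2 ship[0->1]=2 prod=3 -> [15 7 7 2]
Step 10: demand=4,sold=2 ship[2->3]=2 ship[1->2]=2 ship[0->1]=2 prod=3 -> [16 7 7 2]
Step 11: demand=4,sold=2 ship[2->3]=2 ship[1->2]=2 ship[0->1]=2 prod=3 -> [17 7 7 2]
Step 12: demand=4,sold=2 ship[2->3]=2 ship[1->2]=2 ship[0->1]=2 prod=3 -> [18 7 7 2]
First stockout at step 6

6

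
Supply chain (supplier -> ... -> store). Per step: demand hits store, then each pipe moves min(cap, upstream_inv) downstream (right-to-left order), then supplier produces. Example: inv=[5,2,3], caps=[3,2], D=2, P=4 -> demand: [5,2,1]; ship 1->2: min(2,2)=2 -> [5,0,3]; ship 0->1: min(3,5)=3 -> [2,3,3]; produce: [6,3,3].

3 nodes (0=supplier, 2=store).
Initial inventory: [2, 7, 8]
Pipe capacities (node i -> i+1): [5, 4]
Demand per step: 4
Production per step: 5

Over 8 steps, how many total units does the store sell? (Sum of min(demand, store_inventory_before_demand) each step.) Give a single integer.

Answer: 32

Derivation:
Step 1: sold=4 (running total=4) -> [5 5 8]
Step 2: sold=4 (running total=8) -> [5 6 8]
Step 3: sold=4 (running total=12) -> [5 7 8]
Step 4: sold=4 (running total=16) -> [5 8 8]
Step 5: sold=4 (running total=20) -> [5 9 8]
Step 6: sold=4 (running total=24) -> [5 10 8]
Step 7: sold=4 (running total=28) -> [5 11 8]
Step 8: sold=4 (running total=32) -> [5 12 8]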